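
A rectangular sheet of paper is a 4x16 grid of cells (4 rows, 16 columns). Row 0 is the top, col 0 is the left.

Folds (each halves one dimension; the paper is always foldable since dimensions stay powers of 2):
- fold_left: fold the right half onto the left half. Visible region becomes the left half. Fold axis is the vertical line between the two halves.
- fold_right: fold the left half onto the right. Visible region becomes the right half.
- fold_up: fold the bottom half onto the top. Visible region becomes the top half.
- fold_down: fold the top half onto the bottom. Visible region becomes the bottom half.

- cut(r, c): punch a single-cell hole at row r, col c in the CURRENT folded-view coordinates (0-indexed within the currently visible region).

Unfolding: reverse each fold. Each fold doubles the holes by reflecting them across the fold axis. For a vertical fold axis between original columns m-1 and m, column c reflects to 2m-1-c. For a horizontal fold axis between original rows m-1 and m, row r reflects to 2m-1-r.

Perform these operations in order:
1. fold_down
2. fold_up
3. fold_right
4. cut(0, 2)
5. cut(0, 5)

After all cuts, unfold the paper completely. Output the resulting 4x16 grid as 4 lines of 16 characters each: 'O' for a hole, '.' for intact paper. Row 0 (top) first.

Answer: ..O..O....O..O..
..O..O....O..O..
..O..O....O..O..
..O..O....O..O..

Derivation:
Op 1 fold_down: fold axis h@2; visible region now rows[2,4) x cols[0,16) = 2x16
Op 2 fold_up: fold axis h@3; visible region now rows[2,3) x cols[0,16) = 1x16
Op 3 fold_right: fold axis v@8; visible region now rows[2,3) x cols[8,16) = 1x8
Op 4 cut(0, 2): punch at orig (2,10); cuts so far [(2, 10)]; region rows[2,3) x cols[8,16) = 1x8
Op 5 cut(0, 5): punch at orig (2,13); cuts so far [(2, 10), (2, 13)]; region rows[2,3) x cols[8,16) = 1x8
Unfold 1 (reflect across v@8): 4 holes -> [(2, 2), (2, 5), (2, 10), (2, 13)]
Unfold 2 (reflect across h@3): 8 holes -> [(2, 2), (2, 5), (2, 10), (2, 13), (3, 2), (3, 5), (3, 10), (3, 13)]
Unfold 3 (reflect across h@2): 16 holes -> [(0, 2), (0, 5), (0, 10), (0, 13), (1, 2), (1, 5), (1, 10), (1, 13), (2, 2), (2, 5), (2, 10), (2, 13), (3, 2), (3, 5), (3, 10), (3, 13)]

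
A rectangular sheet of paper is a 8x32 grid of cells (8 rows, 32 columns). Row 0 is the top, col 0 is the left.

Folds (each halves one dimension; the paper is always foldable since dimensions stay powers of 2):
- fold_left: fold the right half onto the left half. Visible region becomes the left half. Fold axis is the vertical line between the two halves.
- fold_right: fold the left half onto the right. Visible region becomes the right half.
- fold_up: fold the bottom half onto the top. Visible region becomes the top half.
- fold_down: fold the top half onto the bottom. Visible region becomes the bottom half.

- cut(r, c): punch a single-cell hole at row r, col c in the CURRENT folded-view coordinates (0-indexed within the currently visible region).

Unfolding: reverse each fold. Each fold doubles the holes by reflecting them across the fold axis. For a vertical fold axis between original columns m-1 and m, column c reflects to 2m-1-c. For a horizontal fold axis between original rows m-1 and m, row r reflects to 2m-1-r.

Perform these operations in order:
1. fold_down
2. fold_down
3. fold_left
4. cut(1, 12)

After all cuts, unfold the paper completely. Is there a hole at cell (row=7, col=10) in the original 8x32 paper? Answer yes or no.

Answer: no

Derivation:
Op 1 fold_down: fold axis h@4; visible region now rows[4,8) x cols[0,32) = 4x32
Op 2 fold_down: fold axis h@6; visible region now rows[6,8) x cols[0,32) = 2x32
Op 3 fold_left: fold axis v@16; visible region now rows[6,8) x cols[0,16) = 2x16
Op 4 cut(1, 12): punch at orig (7,12); cuts so far [(7, 12)]; region rows[6,8) x cols[0,16) = 2x16
Unfold 1 (reflect across v@16): 2 holes -> [(7, 12), (7, 19)]
Unfold 2 (reflect across h@6): 4 holes -> [(4, 12), (4, 19), (7, 12), (7, 19)]
Unfold 3 (reflect across h@4): 8 holes -> [(0, 12), (0, 19), (3, 12), (3, 19), (4, 12), (4, 19), (7, 12), (7, 19)]
Holes: [(0, 12), (0, 19), (3, 12), (3, 19), (4, 12), (4, 19), (7, 12), (7, 19)]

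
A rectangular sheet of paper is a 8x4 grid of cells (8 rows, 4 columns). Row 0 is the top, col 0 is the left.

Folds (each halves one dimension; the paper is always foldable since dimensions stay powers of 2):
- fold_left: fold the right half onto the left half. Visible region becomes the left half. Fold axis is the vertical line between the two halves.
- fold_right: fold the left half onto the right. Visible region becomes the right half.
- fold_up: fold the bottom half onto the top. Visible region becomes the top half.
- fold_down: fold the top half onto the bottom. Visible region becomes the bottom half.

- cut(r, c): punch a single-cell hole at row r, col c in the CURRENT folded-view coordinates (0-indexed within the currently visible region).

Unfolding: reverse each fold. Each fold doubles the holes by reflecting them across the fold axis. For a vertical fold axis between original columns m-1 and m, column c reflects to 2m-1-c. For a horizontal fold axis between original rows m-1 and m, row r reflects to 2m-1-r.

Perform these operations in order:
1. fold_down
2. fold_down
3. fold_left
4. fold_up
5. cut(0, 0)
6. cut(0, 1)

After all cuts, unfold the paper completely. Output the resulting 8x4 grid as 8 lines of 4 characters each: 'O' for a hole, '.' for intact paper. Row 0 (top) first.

Answer: OOOO
OOOO
OOOO
OOOO
OOOO
OOOO
OOOO
OOOO

Derivation:
Op 1 fold_down: fold axis h@4; visible region now rows[4,8) x cols[0,4) = 4x4
Op 2 fold_down: fold axis h@6; visible region now rows[6,8) x cols[0,4) = 2x4
Op 3 fold_left: fold axis v@2; visible region now rows[6,8) x cols[0,2) = 2x2
Op 4 fold_up: fold axis h@7; visible region now rows[6,7) x cols[0,2) = 1x2
Op 5 cut(0, 0): punch at orig (6,0); cuts so far [(6, 0)]; region rows[6,7) x cols[0,2) = 1x2
Op 6 cut(0, 1): punch at orig (6,1); cuts so far [(6, 0), (6, 1)]; region rows[6,7) x cols[0,2) = 1x2
Unfold 1 (reflect across h@7): 4 holes -> [(6, 0), (6, 1), (7, 0), (7, 1)]
Unfold 2 (reflect across v@2): 8 holes -> [(6, 0), (6, 1), (6, 2), (6, 3), (7, 0), (7, 1), (7, 2), (7, 3)]
Unfold 3 (reflect across h@6): 16 holes -> [(4, 0), (4, 1), (4, 2), (4, 3), (5, 0), (5, 1), (5, 2), (5, 3), (6, 0), (6, 1), (6, 2), (6, 3), (7, 0), (7, 1), (7, 2), (7, 3)]
Unfold 4 (reflect across h@4): 32 holes -> [(0, 0), (0, 1), (0, 2), (0, 3), (1, 0), (1, 1), (1, 2), (1, 3), (2, 0), (2, 1), (2, 2), (2, 3), (3, 0), (3, 1), (3, 2), (3, 3), (4, 0), (4, 1), (4, 2), (4, 3), (5, 0), (5, 1), (5, 2), (5, 3), (6, 0), (6, 1), (6, 2), (6, 3), (7, 0), (7, 1), (7, 2), (7, 3)]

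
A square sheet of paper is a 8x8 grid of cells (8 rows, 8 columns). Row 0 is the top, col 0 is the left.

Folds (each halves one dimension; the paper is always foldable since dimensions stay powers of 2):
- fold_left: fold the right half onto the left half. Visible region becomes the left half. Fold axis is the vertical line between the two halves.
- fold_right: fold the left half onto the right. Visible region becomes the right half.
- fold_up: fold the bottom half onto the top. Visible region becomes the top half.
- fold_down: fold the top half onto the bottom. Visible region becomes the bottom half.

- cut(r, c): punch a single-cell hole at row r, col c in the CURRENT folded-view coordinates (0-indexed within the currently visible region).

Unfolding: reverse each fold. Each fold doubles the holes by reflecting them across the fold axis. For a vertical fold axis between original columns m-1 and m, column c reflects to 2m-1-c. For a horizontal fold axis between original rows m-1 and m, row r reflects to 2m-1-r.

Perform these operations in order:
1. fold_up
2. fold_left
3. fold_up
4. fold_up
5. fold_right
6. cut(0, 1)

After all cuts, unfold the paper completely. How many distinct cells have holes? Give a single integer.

Answer: 32

Derivation:
Op 1 fold_up: fold axis h@4; visible region now rows[0,4) x cols[0,8) = 4x8
Op 2 fold_left: fold axis v@4; visible region now rows[0,4) x cols[0,4) = 4x4
Op 3 fold_up: fold axis h@2; visible region now rows[0,2) x cols[0,4) = 2x4
Op 4 fold_up: fold axis h@1; visible region now rows[0,1) x cols[0,4) = 1x4
Op 5 fold_right: fold axis v@2; visible region now rows[0,1) x cols[2,4) = 1x2
Op 6 cut(0, 1): punch at orig (0,3); cuts so far [(0, 3)]; region rows[0,1) x cols[2,4) = 1x2
Unfold 1 (reflect across v@2): 2 holes -> [(0, 0), (0, 3)]
Unfold 2 (reflect across h@1): 4 holes -> [(0, 0), (0, 3), (1, 0), (1, 3)]
Unfold 3 (reflect across h@2): 8 holes -> [(0, 0), (0, 3), (1, 0), (1, 3), (2, 0), (2, 3), (3, 0), (3, 3)]
Unfold 4 (reflect across v@4): 16 holes -> [(0, 0), (0, 3), (0, 4), (0, 7), (1, 0), (1, 3), (1, 4), (1, 7), (2, 0), (2, 3), (2, 4), (2, 7), (3, 0), (3, 3), (3, 4), (3, 7)]
Unfold 5 (reflect across h@4): 32 holes -> [(0, 0), (0, 3), (0, 4), (0, 7), (1, 0), (1, 3), (1, 4), (1, 7), (2, 0), (2, 3), (2, 4), (2, 7), (3, 0), (3, 3), (3, 4), (3, 7), (4, 0), (4, 3), (4, 4), (4, 7), (5, 0), (5, 3), (5, 4), (5, 7), (6, 0), (6, 3), (6, 4), (6, 7), (7, 0), (7, 3), (7, 4), (7, 7)]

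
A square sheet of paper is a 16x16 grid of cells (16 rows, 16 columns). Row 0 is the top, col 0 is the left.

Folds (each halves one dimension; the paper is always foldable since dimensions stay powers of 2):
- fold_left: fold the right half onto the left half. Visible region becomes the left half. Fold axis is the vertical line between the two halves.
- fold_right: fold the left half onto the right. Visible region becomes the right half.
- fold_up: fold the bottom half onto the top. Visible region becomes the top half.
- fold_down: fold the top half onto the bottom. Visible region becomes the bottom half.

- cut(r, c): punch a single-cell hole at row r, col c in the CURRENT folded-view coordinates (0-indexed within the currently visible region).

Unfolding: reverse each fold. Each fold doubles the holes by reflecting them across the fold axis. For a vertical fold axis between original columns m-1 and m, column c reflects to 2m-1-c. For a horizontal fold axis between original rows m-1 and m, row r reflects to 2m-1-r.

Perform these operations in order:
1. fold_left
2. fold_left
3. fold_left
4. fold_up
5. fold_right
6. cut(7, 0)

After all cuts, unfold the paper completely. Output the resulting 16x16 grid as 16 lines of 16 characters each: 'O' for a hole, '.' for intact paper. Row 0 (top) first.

Op 1 fold_left: fold axis v@8; visible region now rows[0,16) x cols[0,8) = 16x8
Op 2 fold_left: fold axis v@4; visible region now rows[0,16) x cols[0,4) = 16x4
Op 3 fold_left: fold axis v@2; visible region now rows[0,16) x cols[0,2) = 16x2
Op 4 fold_up: fold axis h@8; visible region now rows[0,8) x cols[0,2) = 8x2
Op 5 fold_right: fold axis v@1; visible region now rows[0,8) x cols[1,2) = 8x1
Op 6 cut(7, 0): punch at orig (7,1); cuts so far [(7, 1)]; region rows[0,8) x cols[1,2) = 8x1
Unfold 1 (reflect across v@1): 2 holes -> [(7, 0), (7, 1)]
Unfold 2 (reflect across h@8): 4 holes -> [(7, 0), (7, 1), (8, 0), (8, 1)]
Unfold 3 (reflect across v@2): 8 holes -> [(7, 0), (7, 1), (7, 2), (7, 3), (8, 0), (8, 1), (8, 2), (8, 3)]
Unfold 4 (reflect across v@4): 16 holes -> [(7, 0), (7, 1), (7, 2), (7, 3), (7, 4), (7, 5), (7, 6), (7, 7), (8, 0), (8, 1), (8, 2), (8, 3), (8, 4), (8, 5), (8, 6), (8, 7)]
Unfold 5 (reflect across v@8): 32 holes -> [(7, 0), (7, 1), (7, 2), (7, 3), (7, 4), (7, 5), (7, 6), (7, 7), (7, 8), (7, 9), (7, 10), (7, 11), (7, 12), (7, 13), (7, 14), (7, 15), (8, 0), (8, 1), (8, 2), (8, 3), (8, 4), (8, 5), (8, 6), (8, 7), (8, 8), (8, 9), (8, 10), (8, 11), (8, 12), (8, 13), (8, 14), (8, 15)]

Answer: ................
................
................
................
................
................
................
OOOOOOOOOOOOOOOO
OOOOOOOOOOOOOOOO
................
................
................
................
................
................
................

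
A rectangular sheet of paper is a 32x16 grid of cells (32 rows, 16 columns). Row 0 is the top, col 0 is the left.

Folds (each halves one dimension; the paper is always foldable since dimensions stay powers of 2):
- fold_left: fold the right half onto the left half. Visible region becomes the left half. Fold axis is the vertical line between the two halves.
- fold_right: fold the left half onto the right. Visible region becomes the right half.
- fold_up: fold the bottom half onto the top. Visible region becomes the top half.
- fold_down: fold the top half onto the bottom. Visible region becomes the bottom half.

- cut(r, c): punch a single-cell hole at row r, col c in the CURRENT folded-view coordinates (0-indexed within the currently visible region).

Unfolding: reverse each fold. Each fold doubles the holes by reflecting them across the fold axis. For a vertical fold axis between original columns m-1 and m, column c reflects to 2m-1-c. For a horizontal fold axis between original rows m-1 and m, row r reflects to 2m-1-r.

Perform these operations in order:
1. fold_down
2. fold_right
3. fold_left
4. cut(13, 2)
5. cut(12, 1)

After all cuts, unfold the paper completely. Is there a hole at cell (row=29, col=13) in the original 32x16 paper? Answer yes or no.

Op 1 fold_down: fold axis h@16; visible region now rows[16,32) x cols[0,16) = 16x16
Op 2 fold_right: fold axis v@8; visible region now rows[16,32) x cols[8,16) = 16x8
Op 3 fold_left: fold axis v@12; visible region now rows[16,32) x cols[8,12) = 16x4
Op 4 cut(13, 2): punch at orig (29,10); cuts so far [(29, 10)]; region rows[16,32) x cols[8,12) = 16x4
Op 5 cut(12, 1): punch at orig (28,9); cuts so far [(28, 9), (29, 10)]; region rows[16,32) x cols[8,12) = 16x4
Unfold 1 (reflect across v@12): 4 holes -> [(28, 9), (28, 14), (29, 10), (29, 13)]
Unfold 2 (reflect across v@8): 8 holes -> [(28, 1), (28, 6), (28, 9), (28, 14), (29, 2), (29, 5), (29, 10), (29, 13)]
Unfold 3 (reflect across h@16): 16 holes -> [(2, 2), (2, 5), (2, 10), (2, 13), (3, 1), (3, 6), (3, 9), (3, 14), (28, 1), (28, 6), (28, 9), (28, 14), (29, 2), (29, 5), (29, 10), (29, 13)]
Holes: [(2, 2), (2, 5), (2, 10), (2, 13), (3, 1), (3, 6), (3, 9), (3, 14), (28, 1), (28, 6), (28, 9), (28, 14), (29, 2), (29, 5), (29, 10), (29, 13)]

Answer: yes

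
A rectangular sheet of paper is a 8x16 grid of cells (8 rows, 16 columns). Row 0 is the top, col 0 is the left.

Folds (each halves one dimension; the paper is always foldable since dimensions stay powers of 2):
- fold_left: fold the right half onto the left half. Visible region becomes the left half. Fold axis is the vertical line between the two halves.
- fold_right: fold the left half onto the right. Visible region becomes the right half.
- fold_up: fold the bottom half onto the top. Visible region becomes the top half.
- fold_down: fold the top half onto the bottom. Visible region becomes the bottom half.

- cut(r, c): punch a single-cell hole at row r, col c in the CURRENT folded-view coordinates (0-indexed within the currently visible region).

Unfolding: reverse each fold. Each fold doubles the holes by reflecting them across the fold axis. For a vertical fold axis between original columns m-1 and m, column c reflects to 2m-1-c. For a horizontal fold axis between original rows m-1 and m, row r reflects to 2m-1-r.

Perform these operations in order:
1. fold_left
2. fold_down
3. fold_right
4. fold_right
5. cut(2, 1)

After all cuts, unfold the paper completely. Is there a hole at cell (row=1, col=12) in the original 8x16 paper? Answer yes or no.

Op 1 fold_left: fold axis v@8; visible region now rows[0,8) x cols[0,8) = 8x8
Op 2 fold_down: fold axis h@4; visible region now rows[4,8) x cols[0,8) = 4x8
Op 3 fold_right: fold axis v@4; visible region now rows[4,8) x cols[4,8) = 4x4
Op 4 fold_right: fold axis v@6; visible region now rows[4,8) x cols[6,8) = 4x2
Op 5 cut(2, 1): punch at orig (6,7); cuts so far [(6, 7)]; region rows[4,8) x cols[6,8) = 4x2
Unfold 1 (reflect across v@6): 2 holes -> [(6, 4), (6, 7)]
Unfold 2 (reflect across v@4): 4 holes -> [(6, 0), (6, 3), (6, 4), (6, 7)]
Unfold 3 (reflect across h@4): 8 holes -> [(1, 0), (1, 3), (1, 4), (1, 7), (6, 0), (6, 3), (6, 4), (6, 7)]
Unfold 4 (reflect across v@8): 16 holes -> [(1, 0), (1, 3), (1, 4), (1, 7), (1, 8), (1, 11), (1, 12), (1, 15), (6, 0), (6, 3), (6, 4), (6, 7), (6, 8), (6, 11), (6, 12), (6, 15)]
Holes: [(1, 0), (1, 3), (1, 4), (1, 7), (1, 8), (1, 11), (1, 12), (1, 15), (6, 0), (6, 3), (6, 4), (6, 7), (6, 8), (6, 11), (6, 12), (6, 15)]

Answer: yes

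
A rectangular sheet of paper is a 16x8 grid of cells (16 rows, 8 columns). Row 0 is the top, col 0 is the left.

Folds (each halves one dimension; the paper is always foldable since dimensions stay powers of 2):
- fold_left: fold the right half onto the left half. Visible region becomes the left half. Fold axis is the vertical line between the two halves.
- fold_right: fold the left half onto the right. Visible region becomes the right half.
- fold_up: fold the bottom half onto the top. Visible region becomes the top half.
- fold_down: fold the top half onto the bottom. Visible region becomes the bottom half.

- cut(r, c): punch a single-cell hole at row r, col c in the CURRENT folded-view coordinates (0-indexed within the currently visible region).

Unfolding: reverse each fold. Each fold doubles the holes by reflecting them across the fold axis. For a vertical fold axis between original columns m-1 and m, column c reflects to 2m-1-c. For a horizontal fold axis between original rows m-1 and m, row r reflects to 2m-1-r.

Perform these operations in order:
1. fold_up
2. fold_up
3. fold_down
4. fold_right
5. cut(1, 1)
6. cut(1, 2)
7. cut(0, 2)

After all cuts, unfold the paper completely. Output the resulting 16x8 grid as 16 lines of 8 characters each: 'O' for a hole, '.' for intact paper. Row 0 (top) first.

Op 1 fold_up: fold axis h@8; visible region now rows[0,8) x cols[0,8) = 8x8
Op 2 fold_up: fold axis h@4; visible region now rows[0,4) x cols[0,8) = 4x8
Op 3 fold_down: fold axis h@2; visible region now rows[2,4) x cols[0,8) = 2x8
Op 4 fold_right: fold axis v@4; visible region now rows[2,4) x cols[4,8) = 2x4
Op 5 cut(1, 1): punch at orig (3,5); cuts so far [(3, 5)]; region rows[2,4) x cols[4,8) = 2x4
Op 6 cut(1, 2): punch at orig (3,6); cuts so far [(3, 5), (3, 6)]; region rows[2,4) x cols[4,8) = 2x4
Op 7 cut(0, 2): punch at orig (2,6); cuts so far [(2, 6), (3, 5), (3, 6)]; region rows[2,4) x cols[4,8) = 2x4
Unfold 1 (reflect across v@4): 6 holes -> [(2, 1), (2, 6), (3, 1), (3, 2), (3, 5), (3, 6)]
Unfold 2 (reflect across h@2): 12 holes -> [(0, 1), (0, 2), (0, 5), (0, 6), (1, 1), (1, 6), (2, 1), (2, 6), (3, 1), (3, 2), (3, 5), (3, 6)]
Unfold 3 (reflect across h@4): 24 holes -> [(0, 1), (0, 2), (0, 5), (0, 6), (1, 1), (1, 6), (2, 1), (2, 6), (3, 1), (3, 2), (3, 5), (3, 6), (4, 1), (4, 2), (4, 5), (4, 6), (5, 1), (5, 6), (6, 1), (6, 6), (7, 1), (7, 2), (7, 5), (7, 6)]
Unfold 4 (reflect across h@8): 48 holes -> [(0, 1), (0, 2), (0, 5), (0, 6), (1, 1), (1, 6), (2, 1), (2, 6), (3, 1), (3, 2), (3, 5), (3, 6), (4, 1), (4, 2), (4, 5), (4, 6), (5, 1), (5, 6), (6, 1), (6, 6), (7, 1), (7, 2), (7, 5), (7, 6), (8, 1), (8, 2), (8, 5), (8, 6), (9, 1), (9, 6), (10, 1), (10, 6), (11, 1), (11, 2), (11, 5), (11, 6), (12, 1), (12, 2), (12, 5), (12, 6), (13, 1), (13, 6), (14, 1), (14, 6), (15, 1), (15, 2), (15, 5), (15, 6)]

Answer: .OO..OO.
.O....O.
.O....O.
.OO..OO.
.OO..OO.
.O....O.
.O....O.
.OO..OO.
.OO..OO.
.O....O.
.O....O.
.OO..OO.
.OO..OO.
.O....O.
.O....O.
.OO..OO.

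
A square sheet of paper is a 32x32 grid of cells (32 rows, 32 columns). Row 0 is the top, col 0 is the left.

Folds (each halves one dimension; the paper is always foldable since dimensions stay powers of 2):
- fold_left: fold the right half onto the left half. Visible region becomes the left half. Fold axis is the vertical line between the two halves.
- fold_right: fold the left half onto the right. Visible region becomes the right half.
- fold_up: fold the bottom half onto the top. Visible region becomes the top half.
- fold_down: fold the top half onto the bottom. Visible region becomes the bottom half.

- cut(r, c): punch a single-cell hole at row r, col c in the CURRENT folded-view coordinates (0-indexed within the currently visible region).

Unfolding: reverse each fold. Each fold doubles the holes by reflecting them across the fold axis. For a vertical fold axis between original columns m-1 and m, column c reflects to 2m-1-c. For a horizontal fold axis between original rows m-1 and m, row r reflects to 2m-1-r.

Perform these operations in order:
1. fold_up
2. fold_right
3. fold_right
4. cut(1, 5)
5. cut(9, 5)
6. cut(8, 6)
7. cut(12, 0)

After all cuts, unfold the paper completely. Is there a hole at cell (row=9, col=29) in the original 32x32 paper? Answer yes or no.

Answer: yes

Derivation:
Op 1 fold_up: fold axis h@16; visible region now rows[0,16) x cols[0,32) = 16x32
Op 2 fold_right: fold axis v@16; visible region now rows[0,16) x cols[16,32) = 16x16
Op 3 fold_right: fold axis v@24; visible region now rows[0,16) x cols[24,32) = 16x8
Op 4 cut(1, 5): punch at orig (1,29); cuts so far [(1, 29)]; region rows[0,16) x cols[24,32) = 16x8
Op 5 cut(9, 5): punch at orig (9,29); cuts so far [(1, 29), (9, 29)]; region rows[0,16) x cols[24,32) = 16x8
Op 6 cut(8, 6): punch at orig (8,30); cuts so far [(1, 29), (8, 30), (9, 29)]; region rows[0,16) x cols[24,32) = 16x8
Op 7 cut(12, 0): punch at orig (12,24); cuts so far [(1, 29), (8, 30), (9, 29), (12, 24)]; region rows[0,16) x cols[24,32) = 16x8
Unfold 1 (reflect across v@24): 8 holes -> [(1, 18), (1, 29), (8, 17), (8, 30), (9, 18), (9, 29), (12, 23), (12, 24)]
Unfold 2 (reflect across v@16): 16 holes -> [(1, 2), (1, 13), (1, 18), (1, 29), (8, 1), (8, 14), (8, 17), (8, 30), (9, 2), (9, 13), (9, 18), (9, 29), (12, 7), (12, 8), (12, 23), (12, 24)]
Unfold 3 (reflect across h@16): 32 holes -> [(1, 2), (1, 13), (1, 18), (1, 29), (8, 1), (8, 14), (8, 17), (8, 30), (9, 2), (9, 13), (9, 18), (9, 29), (12, 7), (12, 8), (12, 23), (12, 24), (19, 7), (19, 8), (19, 23), (19, 24), (22, 2), (22, 13), (22, 18), (22, 29), (23, 1), (23, 14), (23, 17), (23, 30), (30, 2), (30, 13), (30, 18), (30, 29)]
Holes: [(1, 2), (1, 13), (1, 18), (1, 29), (8, 1), (8, 14), (8, 17), (8, 30), (9, 2), (9, 13), (9, 18), (9, 29), (12, 7), (12, 8), (12, 23), (12, 24), (19, 7), (19, 8), (19, 23), (19, 24), (22, 2), (22, 13), (22, 18), (22, 29), (23, 1), (23, 14), (23, 17), (23, 30), (30, 2), (30, 13), (30, 18), (30, 29)]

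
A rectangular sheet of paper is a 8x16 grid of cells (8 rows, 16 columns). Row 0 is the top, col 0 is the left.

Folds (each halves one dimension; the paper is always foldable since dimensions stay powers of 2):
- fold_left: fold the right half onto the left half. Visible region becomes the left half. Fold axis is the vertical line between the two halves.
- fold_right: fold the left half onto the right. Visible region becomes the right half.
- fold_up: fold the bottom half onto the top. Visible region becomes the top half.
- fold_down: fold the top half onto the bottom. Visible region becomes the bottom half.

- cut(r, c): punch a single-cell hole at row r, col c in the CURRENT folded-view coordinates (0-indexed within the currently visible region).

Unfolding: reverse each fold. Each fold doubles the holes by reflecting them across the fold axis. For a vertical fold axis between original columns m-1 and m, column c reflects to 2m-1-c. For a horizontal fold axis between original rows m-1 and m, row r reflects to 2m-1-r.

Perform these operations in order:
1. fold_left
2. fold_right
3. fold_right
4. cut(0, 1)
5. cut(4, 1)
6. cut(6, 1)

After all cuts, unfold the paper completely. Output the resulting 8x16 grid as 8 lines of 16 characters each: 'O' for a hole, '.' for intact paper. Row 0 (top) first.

Answer: O..OO..OO..OO..O
................
................
................
O..OO..OO..OO..O
................
O..OO..OO..OO..O
................

Derivation:
Op 1 fold_left: fold axis v@8; visible region now rows[0,8) x cols[0,8) = 8x8
Op 2 fold_right: fold axis v@4; visible region now rows[0,8) x cols[4,8) = 8x4
Op 3 fold_right: fold axis v@6; visible region now rows[0,8) x cols[6,8) = 8x2
Op 4 cut(0, 1): punch at orig (0,7); cuts so far [(0, 7)]; region rows[0,8) x cols[6,8) = 8x2
Op 5 cut(4, 1): punch at orig (4,7); cuts so far [(0, 7), (4, 7)]; region rows[0,8) x cols[6,8) = 8x2
Op 6 cut(6, 1): punch at orig (6,7); cuts so far [(0, 7), (4, 7), (6, 7)]; region rows[0,8) x cols[6,8) = 8x2
Unfold 1 (reflect across v@6): 6 holes -> [(0, 4), (0, 7), (4, 4), (4, 7), (6, 4), (6, 7)]
Unfold 2 (reflect across v@4): 12 holes -> [(0, 0), (0, 3), (0, 4), (0, 7), (4, 0), (4, 3), (4, 4), (4, 7), (6, 0), (6, 3), (6, 4), (6, 7)]
Unfold 3 (reflect across v@8): 24 holes -> [(0, 0), (0, 3), (0, 4), (0, 7), (0, 8), (0, 11), (0, 12), (0, 15), (4, 0), (4, 3), (4, 4), (4, 7), (4, 8), (4, 11), (4, 12), (4, 15), (6, 0), (6, 3), (6, 4), (6, 7), (6, 8), (6, 11), (6, 12), (6, 15)]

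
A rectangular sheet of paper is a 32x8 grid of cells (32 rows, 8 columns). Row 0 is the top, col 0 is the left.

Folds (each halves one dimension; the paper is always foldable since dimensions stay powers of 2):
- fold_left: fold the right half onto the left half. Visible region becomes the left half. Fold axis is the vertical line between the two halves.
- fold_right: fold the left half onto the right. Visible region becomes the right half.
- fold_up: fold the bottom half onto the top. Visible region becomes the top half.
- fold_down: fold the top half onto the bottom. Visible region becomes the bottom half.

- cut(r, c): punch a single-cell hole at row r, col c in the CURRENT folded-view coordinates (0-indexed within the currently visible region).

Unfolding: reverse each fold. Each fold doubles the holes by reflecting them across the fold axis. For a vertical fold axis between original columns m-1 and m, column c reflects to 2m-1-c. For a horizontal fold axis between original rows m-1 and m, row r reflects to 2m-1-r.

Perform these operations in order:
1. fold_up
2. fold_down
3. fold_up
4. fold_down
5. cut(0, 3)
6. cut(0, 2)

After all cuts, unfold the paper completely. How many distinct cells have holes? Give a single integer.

Op 1 fold_up: fold axis h@16; visible region now rows[0,16) x cols[0,8) = 16x8
Op 2 fold_down: fold axis h@8; visible region now rows[8,16) x cols[0,8) = 8x8
Op 3 fold_up: fold axis h@12; visible region now rows[8,12) x cols[0,8) = 4x8
Op 4 fold_down: fold axis h@10; visible region now rows[10,12) x cols[0,8) = 2x8
Op 5 cut(0, 3): punch at orig (10,3); cuts so far [(10, 3)]; region rows[10,12) x cols[0,8) = 2x8
Op 6 cut(0, 2): punch at orig (10,2); cuts so far [(10, 2), (10, 3)]; region rows[10,12) x cols[0,8) = 2x8
Unfold 1 (reflect across h@10): 4 holes -> [(9, 2), (9, 3), (10, 2), (10, 3)]
Unfold 2 (reflect across h@12): 8 holes -> [(9, 2), (9, 3), (10, 2), (10, 3), (13, 2), (13, 3), (14, 2), (14, 3)]
Unfold 3 (reflect across h@8): 16 holes -> [(1, 2), (1, 3), (2, 2), (2, 3), (5, 2), (5, 3), (6, 2), (6, 3), (9, 2), (9, 3), (10, 2), (10, 3), (13, 2), (13, 3), (14, 2), (14, 3)]
Unfold 4 (reflect across h@16): 32 holes -> [(1, 2), (1, 3), (2, 2), (2, 3), (5, 2), (5, 3), (6, 2), (6, 3), (9, 2), (9, 3), (10, 2), (10, 3), (13, 2), (13, 3), (14, 2), (14, 3), (17, 2), (17, 3), (18, 2), (18, 3), (21, 2), (21, 3), (22, 2), (22, 3), (25, 2), (25, 3), (26, 2), (26, 3), (29, 2), (29, 3), (30, 2), (30, 3)]

Answer: 32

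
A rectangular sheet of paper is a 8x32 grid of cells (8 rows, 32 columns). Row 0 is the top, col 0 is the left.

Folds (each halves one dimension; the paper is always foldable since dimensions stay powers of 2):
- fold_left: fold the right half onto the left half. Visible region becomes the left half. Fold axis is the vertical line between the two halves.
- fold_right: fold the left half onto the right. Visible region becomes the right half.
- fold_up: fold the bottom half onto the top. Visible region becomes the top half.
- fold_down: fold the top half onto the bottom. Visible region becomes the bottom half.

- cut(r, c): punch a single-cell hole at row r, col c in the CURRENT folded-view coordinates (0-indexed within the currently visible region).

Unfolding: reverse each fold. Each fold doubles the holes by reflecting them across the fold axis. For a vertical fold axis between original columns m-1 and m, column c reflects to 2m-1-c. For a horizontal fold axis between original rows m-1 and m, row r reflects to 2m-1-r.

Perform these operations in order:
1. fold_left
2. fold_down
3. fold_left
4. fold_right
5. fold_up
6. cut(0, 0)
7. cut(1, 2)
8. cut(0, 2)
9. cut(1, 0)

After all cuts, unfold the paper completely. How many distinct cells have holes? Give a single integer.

Op 1 fold_left: fold axis v@16; visible region now rows[0,8) x cols[0,16) = 8x16
Op 2 fold_down: fold axis h@4; visible region now rows[4,8) x cols[0,16) = 4x16
Op 3 fold_left: fold axis v@8; visible region now rows[4,8) x cols[0,8) = 4x8
Op 4 fold_right: fold axis v@4; visible region now rows[4,8) x cols[4,8) = 4x4
Op 5 fold_up: fold axis h@6; visible region now rows[4,6) x cols[4,8) = 2x4
Op 6 cut(0, 0): punch at orig (4,4); cuts so far [(4, 4)]; region rows[4,6) x cols[4,8) = 2x4
Op 7 cut(1, 2): punch at orig (5,6); cuts so far [(4, 4), (5, 6)]; region rows[4,6) x cols[4,8) = 2x4
Op 8 cut(0, 2): punch at orig (4,6); cuts so far [(4, 4), (4, 6), (5, 6)]; region rows[4,6) x cols[4,8) = 2x4
Op 9 cut(1, 0): punch at orig (5,4); cuts so far [(4, 4), (4, 6), (5, 4), (5, 6)]; region rows[4,6) x cols[4,8) = 2x4
Unfold 1 (reflect across h@6): 8 holes -> [(4, 4), (4, 6), (5, 4), (5, 6), (6, 4), (6, 6), (7, 4), (7, 6)]
Unfold 2 (reflect across v@4): 16 holes -> [(4, 1), (4, 3), (4, 4), (4, 6), (5, 1), (5, 3), (5, 4), (5, 6), (6, 1), (6, 3), (6, 4), (6, 6), (7, 1), (7, 3), (7, 4), (7, 6)]
Unfold 3 (reflect across v@8): 32 holes -> [(4, 1), (4, 3), (4, 4), (4, 6), (4, 9), (4, 11), (4, 12), (4, 14), (5, 1), (5, 3), (5, 4), (5, 6), (5, 9), (5, 11), (5, 12), (5, 14), (6, 1), (6, 3), (6, 4), (6, 6), (6, 9), (6, 11), (6, 12), (6, 14), (7, 1), (7, 3), (7, 4), (7, 6), (7, 9), (7, 11), (7, 12), (7, 14)]
Unfold 4 (reflect across h@4): 64 holes -> [(0, 1), (0, 3), (0, 4), (0, 6), (0, 9), (0, 11), (0, 12), (0, 14), (1, 1), (1, 3), (1, 4), (1, 6), (1, 9), (1, 11), (1, 12), (1, 14), (2, 1), (2, 3), (2, 4), (2, 6), (2, 9), (2, 11), (2, 12), (2, 14), (3, 1), (3, 3), (3, 4), (3, 6), (3, 9), (3, 11), (3, 12), (3, 14), (4, 1), (4, 3), (4, 4), (4, 6), (4, 9), (4, 11), (4, 12), (4, 14), (5, 1), (5, 3), (5, 4), (5, 6), (5, 9), (5, 11), (5, 12), (5, 14), (6, 1), (6, 3), (6, 4), (6, 6), (6, 9), (6, 11), (6, 12), (6, 14), (7, 1), (7, 3), (7, 4), (7, 6), (7, 9), (7, 11), (7, 12), (7, 14)]
Unfold 5 (reflect across v@16): 128 holes -> [(0, 1), (0, 3), (0, 4), (0, 6), (0, 9), (0, 11), (0, 12), (0, 14), (0, 17), (0, 19), (0, 20), (0, 22), (0, 25), (0, 27), (0, 28), (0, 30), (1, 1), (1, 3), (1, 4), (1, 6), (1, 9), (1, 11), (1, 12), (1, 14), (1, 17), (1, 19), (1, 20), (1, 22), (1, 25), (1, 27), (1, 28), (1, 30), (2, 1), (2, 3), (2, 4), (2, 6), (2, 9), (2, 11), (2, 12), (2, 14), (2, 17), (2, 19), (2, 20), (2, 22), (2, 25), (2, 27), (2, 28), (2, 30), (3, 1), (3, 3), (3, 4), (3, 6), (3, 9), (3, 11), (3, 12), (3, 14), (3, 17), (3, 19), (3, 20), (3, 22), (3, 25), (3, 27), (3, 28), (3, 30), (4, 1), (4, 3), (4, 4), (4, 6), (4, 9), (4, 11), (4, 12), (4, 14), (4, 17), (4, 19), (4, 20), (4, 22), (4, 25), (4, 27), (4, 28), (4, 30), (5, 1), (5, 3), (5, 4), (5, 6), (5, 9), (5, 11), (5, 12), (5, 14), (5, 17), (5, 19), (5, 20), (5, 22), (5, 25), (5, 27), (5, 28), (5, 30), (6, 1), (6, 3), (6, 4), (6, 6), (6, 9), (6, 11), (6, 12), (6, 14), (6, 17), (6, 19), (6, 20), (6, 22), (6, 25), (6, 27), (6, 28), (6, 30), (7, 1), (7, 3), (7, 4), (7, 6), (7, 9), (7, 11), (7, 12), (7, 14), (7, 17), (7, 19), (7, 20), (7, 22), (7, 25), (7, 27), (7, 28), (7, 30)]

Answer: 128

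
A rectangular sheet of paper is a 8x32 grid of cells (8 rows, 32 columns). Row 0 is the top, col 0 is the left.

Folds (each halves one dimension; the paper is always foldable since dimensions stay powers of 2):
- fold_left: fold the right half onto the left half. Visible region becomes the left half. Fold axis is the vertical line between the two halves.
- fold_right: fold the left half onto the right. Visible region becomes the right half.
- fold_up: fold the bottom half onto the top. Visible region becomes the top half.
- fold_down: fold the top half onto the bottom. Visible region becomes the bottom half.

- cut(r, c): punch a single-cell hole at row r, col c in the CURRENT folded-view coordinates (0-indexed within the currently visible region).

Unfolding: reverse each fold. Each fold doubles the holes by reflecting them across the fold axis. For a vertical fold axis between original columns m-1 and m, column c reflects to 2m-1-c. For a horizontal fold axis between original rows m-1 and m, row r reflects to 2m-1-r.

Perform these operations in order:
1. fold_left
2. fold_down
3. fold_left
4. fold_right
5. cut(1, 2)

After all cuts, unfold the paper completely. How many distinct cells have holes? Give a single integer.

Op 1 fold_left: fold axis v@16; visible region now rows[0,8) x cols[0,16) = 8x16
Op 2 fold_down: fold axis h@4; visible region now rows[4,8) x cols[0,16) = 4x16
Op 3 fold_left: fold axis v@8; visible region now rows[4,8) x cols[0,8) = 4x8
Op 4 fold_right: fold axis v@4; visible region now rows[4,8) x cols[4,8) = 4x4
Op 5 cut(1, 2): punch at orig (5,6); cuts so far [(5, 6)]; region rows[4,8) x cols[4,8) = 4x4
Unfold 1 (reflect across v@4): 2 holes -> [(5, 1), (5, 6)]
Unfold 2 (reflect across v@8): 4 holes -> [(5, 1), (5, 6), (5, 9), (5, 14)]
Unfold 3 (reflect across h@4): 8 holes -> [(2, 1), (2, 6), (2, 9), (2, 14), (5, 1), (5, 6), (5, 9), (5, 14)]
Unfold 4 (reflect across v@16): 16 holes -> [(2, 1), (2, 6), (2, 9), (2, 14), (2, 17), (2, 22), (2, 25), (2, 30), (5, 1), (5, 6), (5, 9), (5, 14), (5, 17), (5, 22), (5, 25), (5, 30)]

Answer: 16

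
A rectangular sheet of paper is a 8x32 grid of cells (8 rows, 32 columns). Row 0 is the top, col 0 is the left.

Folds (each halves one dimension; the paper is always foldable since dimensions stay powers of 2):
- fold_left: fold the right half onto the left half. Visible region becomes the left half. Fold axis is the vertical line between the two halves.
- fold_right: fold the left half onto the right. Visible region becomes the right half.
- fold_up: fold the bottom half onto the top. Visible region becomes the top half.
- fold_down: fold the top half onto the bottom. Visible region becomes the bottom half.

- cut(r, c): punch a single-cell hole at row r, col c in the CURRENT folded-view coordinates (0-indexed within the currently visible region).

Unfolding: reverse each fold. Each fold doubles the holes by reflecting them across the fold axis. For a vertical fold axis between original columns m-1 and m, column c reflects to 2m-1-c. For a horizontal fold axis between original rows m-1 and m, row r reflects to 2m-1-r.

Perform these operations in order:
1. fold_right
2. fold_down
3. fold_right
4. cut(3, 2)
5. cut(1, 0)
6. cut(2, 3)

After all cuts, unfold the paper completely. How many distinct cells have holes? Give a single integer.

Op 1 fold_right: fold axis v@16; visible region now rows[0,8) x cols[16,32) = 8x16
Op 2 fold_down: fold axis h@4; visible region now rows[4,8) x cols[16,32) = 4x16
Op 3 fold_right: fold axis v@24; visible region now rows[4,8) x cols[24,32) = 4x8
Op 4 cut(3, 2): punch at orig (7,26); cuts so far [(7, 26)]; region rows[4,8) x cols[24,32) = 4x8
Op 5 cut(1, 0): punch at orig (5,24); cuts so far [(5, 24), (7, 26)]; region rows[4,8) x cols[24,32) = 4x8
Op 6 cut(2, 3): punch at orig (6,27); cuts so far [(5, 24), (6, 27), (7, 26)]; region rows[4,8) x cols[24,32) = 4x8
Unfold 1 (reflect across v@24): 6 holes -> [(5, 23), (5, 24), (6, 20), (6, 27), (7, 21), (7, 26)]
Unfold 2 (reflect across h@4): 12 holes -> [(0, 21), (0, 26), (1, 20), (1, 27), (2, 23), (2, 24), (5, 23), (5, 24), (6, 20), (6, 27), (7, 21), (7, 26)]
Unfold 3 (reflect across v@16): 24 holes -> [(0, 5), (0, 10), (0, 21), (0, 26), (1, 4), (1, 11), (1, 20), (1, 27), (2, 7), (2, 8), (2, 23), (2, 24), (5, 7), (5, 8), (5, 23), (5, 24), (6, 4), (6, 11), (6, 20), (6, 27), (7, 5), (7, 10), (7, 21), (7, 26)]

Answer: 24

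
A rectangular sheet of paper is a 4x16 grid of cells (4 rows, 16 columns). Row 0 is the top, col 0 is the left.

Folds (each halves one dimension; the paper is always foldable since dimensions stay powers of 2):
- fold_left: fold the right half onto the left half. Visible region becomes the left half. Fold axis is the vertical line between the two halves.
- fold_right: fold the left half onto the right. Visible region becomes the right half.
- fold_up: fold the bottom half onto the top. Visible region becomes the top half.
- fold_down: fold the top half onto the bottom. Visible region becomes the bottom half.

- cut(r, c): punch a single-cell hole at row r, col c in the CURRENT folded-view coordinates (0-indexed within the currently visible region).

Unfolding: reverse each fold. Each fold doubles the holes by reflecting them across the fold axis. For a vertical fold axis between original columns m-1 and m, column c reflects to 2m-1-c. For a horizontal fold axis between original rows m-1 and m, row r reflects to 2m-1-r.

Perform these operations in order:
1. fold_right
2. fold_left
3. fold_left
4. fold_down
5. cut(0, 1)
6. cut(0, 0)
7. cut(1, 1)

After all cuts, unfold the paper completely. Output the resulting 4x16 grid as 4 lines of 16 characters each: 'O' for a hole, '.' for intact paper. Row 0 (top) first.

Answer: .OO..OO..OO..OO.
OOOOOOOOOOOOOOOO
OOOOOOOOOOOOOOOO
.OO..OO..OO..OO.

Derivation:
Op 1 fold_right: fold axis v@8; visible region now rows[0,4) x cols[8,16) = 4x8
Op 2 fold_left: fold axis v@12; visible region now rows[0,4) x cols[8,12) = 4x4
Op 3 fold_left: fold axis v@10; visible region now rows[0,4) x cols[8,10) = 4x2
Op 4 fold_down: fold axis h@2; visible region now rows[2,4) x cols[8,10) = 2x2
Op 5 cut(0, 1): punch at orig (2,9); cuts so far [(2, 9)]; region rows[2,4) x cols[8,10) = 2x2
Op 6 cut(0, 0): punch at orig (2,8); cuts so far [(2, 8), (2, 9)]; region rows[2,4) x cols[8,10) = 2x2
Op 7 cut(1, 1): punch at orig (3,9); cuts so far [(2, 8), (2, 9), (3, 9)]; region rows[2,4) x cols[8,10) = 2x2
Unfold 1 (reflect across h@2): 6 holes -> [(0, 9), (1, 8), (1, 9), (2, 8), (2, 9), (3, 9)]
Unfold 2 (reflect across v@10): 12 holes -> [(0, 9), (0, 10), (1, 8), (1, 9), (1, 10), (1, 11), (2, 8), (2, 9), (2, 10), (2, 11), (3, 9), (3, 10)]
Unfold 3 (reflect across v@12): 24 holes -> [(0, 9), (0, 10), (0, 13), (0, 14), (1, 8), (1, 9), (1, 10), (1, 11), (1, 12), (1, 13), (1, 14), (1, 15), (2, 8), (2, 9), (2, 10), (2, 11), (2, 12), (2, 13), (2, 14), (2, 15), (3, 9), (3, 10), (3, 13), (3, 14)]
Unfold 4 (reflect across v@8): 48 holes -> [(0, 1), (0, 2), (0, 5), (0, 6), (0, 9), (0, 10), (0, 13), (0, 14), (1, 0), (1, 1), (1, 2), (1, 3), (1, 4), (1, 5), (1, 6), (1, 7), (1, 8), (1, 9), (1, 10), (1, 11), (1, 12), (1, 13), (1, 14), (1, 15), (2, 0), (2, 1), (2, 2), (2, 3), (2, 4), (2, 5), (2, 6), (2, 7), (2, 8), (2, 9), (2, 10), (2, 11), (2, 12), (2, 13), (2, 14), (2, 15), (3, 1), (3, 2), (3, 5), (3, 6), (3, 9), (3, 10), (3, 13), (3, 14)]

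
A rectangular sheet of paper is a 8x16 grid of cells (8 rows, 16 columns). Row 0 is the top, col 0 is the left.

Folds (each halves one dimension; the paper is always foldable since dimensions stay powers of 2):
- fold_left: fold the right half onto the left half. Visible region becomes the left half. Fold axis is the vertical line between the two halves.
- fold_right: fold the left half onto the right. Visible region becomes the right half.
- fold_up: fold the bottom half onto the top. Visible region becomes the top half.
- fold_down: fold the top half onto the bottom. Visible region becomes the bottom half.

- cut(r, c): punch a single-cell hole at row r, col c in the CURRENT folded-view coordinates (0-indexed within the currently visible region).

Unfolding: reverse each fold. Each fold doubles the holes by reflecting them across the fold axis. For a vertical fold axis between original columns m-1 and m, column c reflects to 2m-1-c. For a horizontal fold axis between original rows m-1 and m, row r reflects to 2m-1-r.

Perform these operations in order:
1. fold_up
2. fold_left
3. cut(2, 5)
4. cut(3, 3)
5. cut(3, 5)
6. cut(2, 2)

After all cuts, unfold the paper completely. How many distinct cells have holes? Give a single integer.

Answer: 16

Derivation:
Op 1 fold_up: fold axis h@4; visible region now rows[0,4) x cols[0,16) = 4x16
Op 2 fold_left: fold axis v@8; visible region now rows[0,4) x cols[0,8) = 4x8
Op 3 cut(2, 5): punch at orig (2,5); cuts so far [(2, 5)]; region rows[0,4) x cols[0,8) = 4x8
Op 4 cut(3, 3): punch at orig (3,3); cuts so far [(2, 5), (3, 3)]; region rows[0,4) x cols[0,8) = 4x8
Op 5 cut(3, 5): punch at orig (3,5); cuts so far [(2, 5), (3, 3), (3, 5)]; region rows[0,4) x cols[0,8) = 4x8
Op 6 cut(2, 2): punch at orig (2,2); cuts so far [(2, 2), (2, 5), (3, 3), (3, 5)]; region rows[0,4) x cols[0,8) = 4x8
Unfold 1 (reflect across v@8): 8 holes -> [(2, 2), (2, 5), (2, 10), (2, 13), (3, 3), (3, 5), (3, 10), (3, 12)]
Unfold 2 (reflect across h@4): 16 holes -> [(2, 2), (2, 5), (2, 10), (2, 13), (3, 3), (3, 5), (3, 10), (3, 12), (4, 3), (4, 5), (4, 10), (4, 12), (5, 2), (5, 5), (5, 10), (5, 13)]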